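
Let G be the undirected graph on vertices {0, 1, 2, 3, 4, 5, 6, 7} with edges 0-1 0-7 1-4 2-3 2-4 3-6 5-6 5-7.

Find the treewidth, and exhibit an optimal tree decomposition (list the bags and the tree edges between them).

Treewidth 2.
Bags: B1 = {3, 5, 6}  B2 = {2, 3, 5}  B3 = {2, 4, 5}  B4 = {1, 4, 5}  B5 = {0, 1, 5}  B6 = {0, 5, 7}
Tree: B1–B2, B2–B3, B3–B4, B4–B5, B5–B6

Each bag holds 3 vertices, so the decomposition has width 2, which upper-bounds the treewidth. For the lower bound, G contains the cycle 5–6–3–2–4–1–0–7–5, so G is not a forest; only forests have treewidth ≤ 1, hence tw(G) ≥ 2. Hence tw(G) = 2 exactly.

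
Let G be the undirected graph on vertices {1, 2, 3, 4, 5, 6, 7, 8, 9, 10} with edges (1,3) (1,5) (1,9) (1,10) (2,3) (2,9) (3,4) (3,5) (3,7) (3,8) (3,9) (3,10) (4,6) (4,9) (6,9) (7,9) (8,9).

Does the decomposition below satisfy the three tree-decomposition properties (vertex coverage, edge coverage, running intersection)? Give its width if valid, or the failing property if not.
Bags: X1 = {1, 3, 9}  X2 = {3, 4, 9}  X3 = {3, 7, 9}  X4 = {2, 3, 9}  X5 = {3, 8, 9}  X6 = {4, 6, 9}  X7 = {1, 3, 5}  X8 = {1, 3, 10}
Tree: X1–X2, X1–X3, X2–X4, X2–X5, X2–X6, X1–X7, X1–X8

Yes; width 2.

Checking the three conditions: (i) the bags cover all of {1, 2, 3, 4, 5, 6, 7, 8, 9, 10}; (ii) for each edge, some bag contains both endpoints; (iii) the bags containing any fixed vertex form a subtree. All hold, so the decomposition is valid with width 3 − 1 = 2.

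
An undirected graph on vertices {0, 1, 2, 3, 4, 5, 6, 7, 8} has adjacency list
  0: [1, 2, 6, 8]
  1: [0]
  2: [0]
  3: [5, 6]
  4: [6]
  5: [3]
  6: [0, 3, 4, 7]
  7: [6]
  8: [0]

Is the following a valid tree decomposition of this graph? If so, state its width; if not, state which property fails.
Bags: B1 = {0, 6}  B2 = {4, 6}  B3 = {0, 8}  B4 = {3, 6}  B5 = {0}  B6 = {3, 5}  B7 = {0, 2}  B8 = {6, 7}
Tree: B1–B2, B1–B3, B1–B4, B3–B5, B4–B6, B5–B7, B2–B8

No — vertex 1 appears in no bag.

A tree decomposition must satisfy three properties: every vertex lies in some bag; for every edge, both endpoints lie together in some bag; and for every vertex, the bags containing it form a connected subtree. Here vertex 1 appears in no bag, so the decomposition is invalid.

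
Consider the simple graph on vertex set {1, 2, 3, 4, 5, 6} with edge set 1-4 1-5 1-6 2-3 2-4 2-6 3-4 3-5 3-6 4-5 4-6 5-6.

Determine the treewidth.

3

A width-3 tree decomposition is:
Bags: B1 = {2, 3, 4, 6}  B2 = {3, 4, 5, 6}  B3 = {1, 4, 5, 6}
Tree: B1–B2, B2–B3
The largest bag has 4 vertices, giving width 3; this decomposition certifies tw(G) ≤ 3. For the lower bound, the 4 vertices {1, 4, 5, 6} are pairwise adjacent, and any tree decomposition puts a clique entirely inside one bag — forcing width ≥ 3. Therefore the treewidth is 3.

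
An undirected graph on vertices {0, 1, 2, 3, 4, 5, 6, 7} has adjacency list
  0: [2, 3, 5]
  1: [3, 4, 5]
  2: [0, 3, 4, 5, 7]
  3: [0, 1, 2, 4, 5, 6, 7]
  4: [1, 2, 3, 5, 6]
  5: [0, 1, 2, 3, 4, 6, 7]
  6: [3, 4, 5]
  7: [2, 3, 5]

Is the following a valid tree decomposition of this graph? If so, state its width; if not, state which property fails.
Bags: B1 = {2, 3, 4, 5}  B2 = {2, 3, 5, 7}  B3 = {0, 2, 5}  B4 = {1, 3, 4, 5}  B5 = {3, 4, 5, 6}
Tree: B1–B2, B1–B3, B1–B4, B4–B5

A tree decomposition must satisfy three properties: every vertex lies in some bag; for every edge, both endpoints lie together in some bag; and for every vertex, the bags containing it form a connected subtree. Here edge (3,0) lies in no bag, so the decomposition is invalid.

No — edge (3,0) lies in no bag.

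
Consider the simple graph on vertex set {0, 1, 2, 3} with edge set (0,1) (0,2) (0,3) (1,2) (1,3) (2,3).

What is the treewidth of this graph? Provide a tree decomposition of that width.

Treewidth 3.
One optimal decomposition is:
Bags: B1 = {0, 1, 2, 3}
Tree: (single bag)

A single bag containing all 4 vertices is trivially a valid decomposition of width 3. Conversely, {0, 1, 2, 3} is a clique of size 4, and the vertices of any clique must share a bag in every tree decomposition; so some bag has ≥ 4 vertices and tw(G) ≥ 3. Combining the bounds, tw(G) = 3.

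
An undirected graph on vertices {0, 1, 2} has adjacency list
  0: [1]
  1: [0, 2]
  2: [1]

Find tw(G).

A width-1 tree decomposition is:
Bags: B1 = {0, 1}  B2 = {1, 2}
Tree: B1–B2
The largest bag has 2 vertices, giving width 1; this decomposition certifies tw(G) ≤ 1. Any graph with an edge has treewidth ≥ 1, and G has the edge 0–1. The upper and lower bounds meet at 1, so that is the treewidth.

1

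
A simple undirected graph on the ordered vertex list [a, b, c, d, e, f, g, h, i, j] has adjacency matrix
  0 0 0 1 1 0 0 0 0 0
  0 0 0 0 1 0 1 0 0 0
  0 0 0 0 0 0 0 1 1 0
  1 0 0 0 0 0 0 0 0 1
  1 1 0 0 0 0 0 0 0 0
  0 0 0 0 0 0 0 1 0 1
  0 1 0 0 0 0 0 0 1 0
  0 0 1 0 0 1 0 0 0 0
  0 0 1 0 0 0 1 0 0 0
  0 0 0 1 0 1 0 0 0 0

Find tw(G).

A width-2 tree decomposition is:
Bags: B1 = {a, b, e}  B2 = {a, b, g}  B3 = {a, g, i}  B4 = {a, c, i}  B5 = {a, c, h}  B6 = {a, f, h}  B7 = {a, f, j}  B8 = {a, d, j}
Tree: B1–B2, B2–B3, B3–B4, B4–B5, B5–B6, B6–B7, B7–B8
The largest bag has 3 vertices, giving width 2; this decomposition certifies tw(G) ≤ 2. Since a–e–b–g–i–c–h–f–j–d–a is a cycle in G, G is not acyclic. Forests are exactly the graphs of treewidth ≤ 1, so tw(G) ≥ 2. Therefore the treewidth is 2.

2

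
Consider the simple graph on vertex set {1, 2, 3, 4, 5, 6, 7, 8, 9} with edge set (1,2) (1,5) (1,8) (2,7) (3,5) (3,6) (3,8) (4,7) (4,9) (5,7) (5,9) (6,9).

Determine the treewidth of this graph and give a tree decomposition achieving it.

Treewidth 3.
One optimal decomposition is:
Bags: B1 = {1, 2, 7, 8}  B2 = {1, 5, 7, 8}  B3 = {3, 5, 7, 8}  B4 = {3, 4, 5, 7}  B5 = {3, 4, 5, 9}  B6 = {3, 4, 6, 9}
Tree: B1–B2, B2–B3, B3–B4, B4–B5, B5–B6

Every bag has size at most 4, so the width is 4 − 1 = 3 and tw(G) ≤ 3. For the lower bound: the 4 vertex sets {1,2,8}, {7}, {5}, {3,4,6,9} are disjoint, each induces a connected subgraph, and every pair is joined by at least one edge of G. Contracting each set to a single vertex therefore yields K_{4} as a minor, and since treewidth is minor-monotone, tw(G) ≥ tw(K_{4}) = 3. Combining the bounds, tw(G) = 3.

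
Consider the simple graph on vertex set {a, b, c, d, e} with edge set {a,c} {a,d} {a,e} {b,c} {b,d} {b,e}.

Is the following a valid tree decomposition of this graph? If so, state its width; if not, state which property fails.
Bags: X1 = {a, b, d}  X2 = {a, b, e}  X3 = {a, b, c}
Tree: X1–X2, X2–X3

Yes; width 2.

Checking the three conditions: (i) the bags cover all of {a, b, c, d, e}; (ii) for each edge, some bag contains both endpoints; (iii) the bags containing any fixed vertex form a subtree. All hold, so the decomposition is valid with width 3 − 1 = 2.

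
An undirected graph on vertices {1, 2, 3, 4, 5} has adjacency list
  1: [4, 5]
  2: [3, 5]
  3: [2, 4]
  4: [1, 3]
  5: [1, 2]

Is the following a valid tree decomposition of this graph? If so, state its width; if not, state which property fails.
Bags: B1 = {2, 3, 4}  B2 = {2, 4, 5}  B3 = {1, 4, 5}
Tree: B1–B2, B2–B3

Yes; width 2.

Vertex coverage: the bags together contain {1, 2, 3, 4, 5}, the full vertex set. Edge coverage: each edge of G has both endpoints in at least one bag. Running intersection: for every vertex, the bags containing it form a connected subtree. All three properties hold, so this is a valid tree decomposition of width max|bag| − 1 = 2, and hence tw(G) ≤ 2.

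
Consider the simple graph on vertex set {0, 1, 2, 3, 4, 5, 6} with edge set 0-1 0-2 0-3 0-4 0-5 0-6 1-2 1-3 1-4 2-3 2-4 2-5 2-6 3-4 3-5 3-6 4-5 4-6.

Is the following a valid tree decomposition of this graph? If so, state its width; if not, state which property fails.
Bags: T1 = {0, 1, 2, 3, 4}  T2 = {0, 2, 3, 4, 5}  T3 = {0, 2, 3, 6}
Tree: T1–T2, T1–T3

No — edge (4,6) lies in no bag.

A tree decomposition must satisfy three properties: every vertex lies in some bag; for every edge, both endpoints lie together in some bag; and for every vertex, the bags containing it form a connected subtree. Here edge (4,6) lies in no bag, so the decomposition is invalid.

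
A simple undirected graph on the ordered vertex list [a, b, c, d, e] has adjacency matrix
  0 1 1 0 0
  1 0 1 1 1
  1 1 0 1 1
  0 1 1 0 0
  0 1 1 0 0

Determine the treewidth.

A width-2 tree decomposition is:
Bags: B1 = {b, c, d}  B2 = {b, c, e}  B3 = {a, b, c}
Tree: B1–B2, B1–B3
Each bag holds 3 vertices, so the decomposition has width 2, which upper-bounds the treewidth. Conversely, {b, c, d} is a clique of size 3, and the vertices of any clique must share a bag in every tree decomposition; so some bag has ≥ 3 vertices and tw(G) ≥ 2. Combining the bounds, tw(G) = 2.

2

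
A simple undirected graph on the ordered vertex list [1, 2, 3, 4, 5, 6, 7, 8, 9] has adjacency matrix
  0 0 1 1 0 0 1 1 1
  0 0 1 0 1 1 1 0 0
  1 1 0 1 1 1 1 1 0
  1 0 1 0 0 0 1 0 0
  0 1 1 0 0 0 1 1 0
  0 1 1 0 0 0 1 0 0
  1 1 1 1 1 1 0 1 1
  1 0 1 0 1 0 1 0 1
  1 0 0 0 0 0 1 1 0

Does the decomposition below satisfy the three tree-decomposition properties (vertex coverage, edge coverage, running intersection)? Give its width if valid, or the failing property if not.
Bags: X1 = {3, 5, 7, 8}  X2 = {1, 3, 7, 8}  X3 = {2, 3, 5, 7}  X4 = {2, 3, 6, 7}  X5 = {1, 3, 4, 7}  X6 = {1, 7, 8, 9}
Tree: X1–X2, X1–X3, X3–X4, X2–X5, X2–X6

Vertex coverage: the bags together contain {1, 2, 3, 4, 5, 6, 7, 8, 9}, the full vertex set. Edge coverage: each edge of G has both endpoints in at least one bag. Running intersection: for every vertex, the bags containing it form a connected subtree. All three properties hold, so this is a valid tree decomposition of width max|bag| − 1 = 3, and hence tw(G) ≤ 3.

Yes; width 3.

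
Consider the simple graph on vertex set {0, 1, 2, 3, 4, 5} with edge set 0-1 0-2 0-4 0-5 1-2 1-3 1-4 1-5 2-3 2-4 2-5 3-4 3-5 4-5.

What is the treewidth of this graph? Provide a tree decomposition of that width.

The largest bag has 5 vertices, giving width 4; this decomposition certifies tw(G) ≤ 4. For the lower bound, the 5 vertices {0, 1, 2, 4, 5} are pairwise adjacent, and any tree decomposition puts a clique entirely inside one bag — forcing width ≥ 4. Combining the bounds, tw(G) = 4.

Treewidth 4.
Bags: B1 = {1, 2, 3, 4, 5}  B2 = {0, 1, 2, 4, 5}
Tree: B1–B2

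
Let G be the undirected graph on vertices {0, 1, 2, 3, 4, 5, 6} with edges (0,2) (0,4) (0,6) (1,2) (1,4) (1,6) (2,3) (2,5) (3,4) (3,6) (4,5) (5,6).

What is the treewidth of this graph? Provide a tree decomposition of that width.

Treewidth 3.
One such decomposition:
Bags: B1 = {2, 4, 5, 6}  B2 = {2, 3, 4, 6}  B3 = {0, 2, 4, 6}  B4 = {1, 2, 4, 6}
Tree: B1–B2, B2–B3, B3–B4

The largest bag has 4 vertices, giving width 3; this decomposition certifies tw(G) ≤ 3. For the lower bound: the 4 vertex sets {5,6}, {3,4}, {2}, {0} are disjoint, each induces a connected subgraph, and every pair is joined by at least one edge of G. Contracting each set to a single vertex therefore yields K_{4} as a minor, and since treewidth is minor-monotone, tw(G) ≥ tw(K_{4}) = 3. Combining the bounds, tw(G) = 3.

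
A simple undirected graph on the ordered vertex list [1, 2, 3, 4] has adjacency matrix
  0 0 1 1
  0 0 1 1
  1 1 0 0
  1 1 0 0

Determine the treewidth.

2

A width-2 tree decomposition is:
Bags: B1 = {1, 2, 3}  B2 = {1, 2, 4}
Tree: B1–B2
Each bag holds 3 vertices, so the decomposition has width 2, which upper-bounds the treewidth. Since 2–3–1–4–2 is a cycle in G, G is not acyclic. Forests are exactly the graphs of treewidth ≤ 1, so tw(G) ≥ 2. Therefore the treewidth is 2.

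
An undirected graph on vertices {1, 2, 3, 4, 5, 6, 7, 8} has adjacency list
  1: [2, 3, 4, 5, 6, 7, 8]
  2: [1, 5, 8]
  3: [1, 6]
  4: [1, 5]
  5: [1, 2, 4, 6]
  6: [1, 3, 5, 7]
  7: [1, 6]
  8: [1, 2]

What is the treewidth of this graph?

2

A width-2 tree decomposition is:
Bags: B1 = {1, 4, 5}  B2 = {1, 5, 6}  B3 = {1, 3, 6}  B4 = {1, 2, 5}  B5 = {1, 6, 7}  B6 = {1, 2, 8}
Tree: B1–B2, B2–B3, B1–B4, B2–B5, B4–B6
Each bag holds 3 vertices, so the decomposition has width 2, which upper-bounds the treewidth. On the other hand G contains the 3-clique {1, 2, 8}. A clique must lie in a single bag of any decomposition, so no decomposition can have width below 2. Therefore the treewidth is 2.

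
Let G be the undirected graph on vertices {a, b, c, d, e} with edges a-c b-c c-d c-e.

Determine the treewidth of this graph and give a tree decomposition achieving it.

The largest bag has 2 vertices, giving width 1; this decomposition certifies tw(G) ≤ 1. Any graph with an edge has treewidth ≥ 1, and G has the edge c–b. The upper and lower bounds meet at 1, so that is the treewidth.

Treewidth 1.
One optimal decomposition is:
Bags: B1 = {b, c}  B2 = {c, d}  B3 = {c, e}  B4 = {a, c}
Tree: B1–B2, B2–B3, B3–B4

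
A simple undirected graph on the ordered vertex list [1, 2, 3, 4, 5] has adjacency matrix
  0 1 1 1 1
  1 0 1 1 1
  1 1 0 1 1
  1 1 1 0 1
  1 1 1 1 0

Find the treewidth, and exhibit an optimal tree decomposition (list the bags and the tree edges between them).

With just one bag of size 5, the width is 5 − 1 = 4, so tw(G) ≤ 4. For the lower bound, the 5 vertices {1, 2, 3, 4, 5} are pairwise adjacent, and any tree decomposition puts a clique entirely inside one bag — forcing width ≥ 4. Combining the bounds, tw(G) = 4.

Treewidth 4.
One optimal decomposition is:
Bags: B1 = {1, 2, 3, 4, 5}
Tree: (single bag)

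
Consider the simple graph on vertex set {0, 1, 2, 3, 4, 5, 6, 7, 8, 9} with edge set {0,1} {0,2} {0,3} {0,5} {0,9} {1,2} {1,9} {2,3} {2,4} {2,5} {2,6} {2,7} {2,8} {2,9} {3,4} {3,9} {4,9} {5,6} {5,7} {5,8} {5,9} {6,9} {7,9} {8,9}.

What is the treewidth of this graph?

A width-3 tree decomposition is:
Bags: B1 = {2, 5, 7, 9}  B2 = {0, 2, 5, 9}  B3 = {2, 5, 8, 9}  B4 = {0, 2, 3, 9}  B5 = {2, 3, 4, 9}  B6 = {0, 1, 2, 9}  B7 = {2, 5, 6, 9}
Tree: B1–B2, B1–B3, B2–B4, B4–B5, B4–B6, B2–B7
Each bag holds 4 vertices, so the decomposition has width 3, which upper-bounds the treewidth. For the lower bound, the 4 vertices {0, 1, 2, 9} are pairwise adjacent, and any tree decomposition puts a clique entirely inside one bag — forcing width ≥ 3. The upper and lower bounds meet at 3, so that is the treewidth.

3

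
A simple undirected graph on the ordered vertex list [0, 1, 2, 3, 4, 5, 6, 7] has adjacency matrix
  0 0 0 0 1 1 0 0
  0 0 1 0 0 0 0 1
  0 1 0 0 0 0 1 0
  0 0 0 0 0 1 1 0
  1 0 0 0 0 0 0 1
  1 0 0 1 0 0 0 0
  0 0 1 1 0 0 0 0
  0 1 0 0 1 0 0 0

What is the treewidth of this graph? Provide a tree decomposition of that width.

Treewidth 2.
Bags: B1 = {1, 4, 7}  B2 = {0, 1, 4}  B3 = {0, 1, 5}  B4 = {1, 3, 5}  B5 = {1, 3, 6}  B6 = {1, 2, 6}
Tree: B1–B2, B2–B3, B3–B4, B4–B5, B5–B6

Every bag has size at most 3, so the width is 3 − 1 = 2 and tw(G) ≤ 2. For the lower bound, G contains the cycle 1–7–4–0–5–3–6–2–1, so G is not a forest; only forests have treewidth ≤ 1, hence tw(G) ≥ 2. Hence tw(G) = 2 exactly.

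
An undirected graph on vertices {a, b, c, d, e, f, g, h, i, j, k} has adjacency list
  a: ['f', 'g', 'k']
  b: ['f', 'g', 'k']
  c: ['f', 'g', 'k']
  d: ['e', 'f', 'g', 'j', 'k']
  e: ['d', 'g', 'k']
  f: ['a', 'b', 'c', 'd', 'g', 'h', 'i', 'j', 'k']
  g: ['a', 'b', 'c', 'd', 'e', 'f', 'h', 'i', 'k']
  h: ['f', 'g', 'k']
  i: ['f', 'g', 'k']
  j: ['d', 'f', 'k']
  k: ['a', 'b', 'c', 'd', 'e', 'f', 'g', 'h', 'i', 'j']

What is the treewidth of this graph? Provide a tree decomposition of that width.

The largest bag has 4 vertices, giving width 3; this decomposition certifies tw(G) ≤ 3. Conversely, {d, e, g, k} is a clique of size 4, and the vertices of any clique must share a bag in every tree decomposition; so some bag has ≥ 4 vertices and tw(G) ≥ 3. Combining the bounds, tw(G) = 3.

Treewidth 3.
One such decomposition:
Bags: B1 = {d, f, g, k}  B2 = {f, g, i, k}  B3 = {d, f, j, k}  B4 = {c, f, g, k}  B5 = {d, e, g, k}  B6 = {f, g, h, k}  B7 = {b, f, g, k}  B8 = {a, f, g, k}
Tree: B1–B2, B1–B3, B2–B4, B1–B5, B4–B6, B4–B7, B4–B8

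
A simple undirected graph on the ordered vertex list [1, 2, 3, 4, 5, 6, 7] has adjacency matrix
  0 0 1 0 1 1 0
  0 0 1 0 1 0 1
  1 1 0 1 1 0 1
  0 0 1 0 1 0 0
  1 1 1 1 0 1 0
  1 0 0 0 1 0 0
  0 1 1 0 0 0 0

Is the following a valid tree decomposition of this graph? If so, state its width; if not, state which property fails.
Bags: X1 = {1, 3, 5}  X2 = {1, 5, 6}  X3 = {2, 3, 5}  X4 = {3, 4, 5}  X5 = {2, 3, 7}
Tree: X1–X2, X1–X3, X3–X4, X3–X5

Yes; width 2.

Every vertex of G appears in some bag (union = {1, 2, 3, 4, 5, 6, 7}); every edge is covered by a bag; and for each vertex v the set of bags containing v is connected in the bag tree. The decomposition is therefore valid. The largest bag has 3 vertices, so the width is 2.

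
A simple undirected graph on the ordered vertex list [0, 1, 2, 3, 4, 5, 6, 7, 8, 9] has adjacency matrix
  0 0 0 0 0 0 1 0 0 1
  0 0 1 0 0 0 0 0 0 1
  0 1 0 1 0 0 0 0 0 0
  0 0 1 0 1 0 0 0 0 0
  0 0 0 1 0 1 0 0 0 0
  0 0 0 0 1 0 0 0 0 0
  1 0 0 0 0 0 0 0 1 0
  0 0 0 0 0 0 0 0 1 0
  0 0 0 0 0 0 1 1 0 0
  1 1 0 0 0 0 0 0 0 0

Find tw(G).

A width-1 tree decomposition is:
Bags: B1 = {4, 5}  B2 = {3, 4}  B3 = {2, 3}  B4 = {1, 2}  B5 = {1, 9}  B6 = {0, 9}  B7 = {0, 6}  B8 = {6, 8}  B9 = {7, 8}
Tree: B1–B2, B2–B3, B3–B4, B4–B5, B5–B6, B6–B7, B7–B8, B8–B9
The largest bag has 2 vertices, giving width 1; this decomposition certifies tw(G) ≤ 1. G has an edge, so its treewidth is at least 1. Hence tw(G) = 1 exactly.

1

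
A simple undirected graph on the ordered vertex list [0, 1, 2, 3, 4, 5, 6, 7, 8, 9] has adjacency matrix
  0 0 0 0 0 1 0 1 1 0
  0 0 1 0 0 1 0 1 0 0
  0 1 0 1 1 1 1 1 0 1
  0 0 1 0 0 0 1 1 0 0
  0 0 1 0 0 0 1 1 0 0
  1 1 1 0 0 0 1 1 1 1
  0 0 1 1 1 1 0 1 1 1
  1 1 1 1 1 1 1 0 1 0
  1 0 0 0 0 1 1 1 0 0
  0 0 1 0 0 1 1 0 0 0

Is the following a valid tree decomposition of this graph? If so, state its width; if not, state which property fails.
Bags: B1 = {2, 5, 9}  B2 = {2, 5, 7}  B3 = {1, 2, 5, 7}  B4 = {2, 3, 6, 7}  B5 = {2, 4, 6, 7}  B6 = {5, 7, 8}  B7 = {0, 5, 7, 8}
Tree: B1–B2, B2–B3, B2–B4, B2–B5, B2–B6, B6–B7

No — edge (6,5) lies in no bag.

A tree decomposition must satisfy three properties: every vertex lies in some bag; for every edge, both endpoints lie together in some bag; and for every vertex, the bags containing it form a connected subtree. Here edge (6,5) lies in no bag, so the decomposition is invalid.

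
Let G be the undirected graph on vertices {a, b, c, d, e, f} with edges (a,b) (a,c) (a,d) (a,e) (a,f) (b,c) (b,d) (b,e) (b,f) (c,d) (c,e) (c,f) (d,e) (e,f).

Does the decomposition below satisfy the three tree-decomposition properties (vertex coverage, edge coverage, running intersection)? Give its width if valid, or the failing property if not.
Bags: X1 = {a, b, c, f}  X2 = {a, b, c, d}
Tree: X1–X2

A tree decomposition must satisfy three properties: every vertex lies in some bag; for every edge, both endpoints lie together in some bag; and for every vertex, the bags containing it form a connected subtree. Here vertex e appears in no bag, so the decomposition is invalid.

No — vertex e appears in no bag.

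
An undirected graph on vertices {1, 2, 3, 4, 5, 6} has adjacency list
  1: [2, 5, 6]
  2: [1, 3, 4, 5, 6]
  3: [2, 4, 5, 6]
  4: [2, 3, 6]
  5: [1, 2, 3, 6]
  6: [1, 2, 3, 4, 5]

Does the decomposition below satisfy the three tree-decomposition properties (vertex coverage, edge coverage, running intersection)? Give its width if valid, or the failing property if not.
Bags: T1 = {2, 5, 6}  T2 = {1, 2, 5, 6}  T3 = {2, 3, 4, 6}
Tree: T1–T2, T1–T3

A tree decomposition must satisfy three properties: every vertex lies in some bag; for every edge, both endpoints lie together in some bag; and for every vertex, the bags containing it form a connected subtree. Here edge (3,5) lies in no bag, so the decomposition is invalid.

No — edge (3,5) lies in no bag.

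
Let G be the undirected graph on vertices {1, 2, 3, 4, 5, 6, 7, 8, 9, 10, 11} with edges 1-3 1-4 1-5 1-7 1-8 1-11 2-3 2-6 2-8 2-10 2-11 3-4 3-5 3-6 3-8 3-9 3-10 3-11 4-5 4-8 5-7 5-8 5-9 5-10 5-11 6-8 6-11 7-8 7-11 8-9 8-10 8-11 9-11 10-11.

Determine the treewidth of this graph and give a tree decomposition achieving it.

Treewidth 4.
One such decomposition:
Bags: B1 = {3, 5, 8, 10, 11}  B2 = {2, 3, 8, 10, 11}  B3 = {1, 3, 5, 8, 11}  B4 = {1, 5, 7, 8, 11}  B5 = {1, 3, 4, 5, 8}  B6 = {2, 3, 6, 8, 11}  B7 = {3, 5, 8, 9, 11}
Tree: B1–B2, B1–B3, B3–B4, B3–B5, B2–B6, B1–B7

Each bag holds 5 vertices, so the decomposition has width 4, which upper-bounds the treewidth. On the other hand G contains the 5-clique {2, 3, 8, 10, 11}. A clique must lie in a single bag of any decomposition, so no decomposition can have width below 4. Therefore the treewidth is 4.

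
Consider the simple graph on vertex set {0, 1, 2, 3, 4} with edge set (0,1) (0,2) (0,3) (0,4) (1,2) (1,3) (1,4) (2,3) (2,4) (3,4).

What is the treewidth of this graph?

4

A width-4 tree decomposition is:
Bags: B1 = {0, 1, 2, 3, 4}
Tree: (single bag)
A single bag containing all 5 vertices is trivially a valid decomposition of width 4. Conversely, {0, 1, 2, 3, 4} is a clique of size 5, and the vertices of any clique must share a bag in every tree decomposition; so some bag has ≥ 5 vertices and tw(G) ≥ 4. Hence tw(G) = 4 exactly.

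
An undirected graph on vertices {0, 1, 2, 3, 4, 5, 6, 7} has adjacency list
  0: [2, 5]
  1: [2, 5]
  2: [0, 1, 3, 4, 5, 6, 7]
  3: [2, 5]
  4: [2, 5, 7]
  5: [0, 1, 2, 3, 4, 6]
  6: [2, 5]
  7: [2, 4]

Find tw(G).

A width-2 tree decomposition is:
Bags: B1 = {2, 3, 5}  B2 = {2, 5, 6}  B3 = {0, 2, 5}  B4 = {2, 4, 5}  B5 = {1, 2, 5}  B6 = {2, 4, 7}
Tree: B1–B2, B2–B3, B1–B4, B3–B5, B4–B6
Each bag holds 3 vertices, so the decomposition has width 2, which upper-bounds the treewidth. On the other hand G contains the 3-clique {0, 2, 5}. A clique must lie in a single bag of any decomposition, so no decomposition can have width below 2. Therefore the treewidth is 2.

2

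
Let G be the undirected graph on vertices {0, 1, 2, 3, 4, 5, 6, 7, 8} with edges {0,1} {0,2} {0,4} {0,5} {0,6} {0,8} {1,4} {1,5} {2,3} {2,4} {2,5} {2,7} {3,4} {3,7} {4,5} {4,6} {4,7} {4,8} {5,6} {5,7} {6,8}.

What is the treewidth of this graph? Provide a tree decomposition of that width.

Each bag holds 4 vertices, so the decomposition has width 3, which upper-bounds the treewidth. On the other hand G contains the 4-clique {0, 4, 6, 8}. A clique must lie in a single bag of any decomposition, so no decomposition can have width below 3. Therefore the treewidth is 3.

Treewidth 3.
One optimal decomposition is:
Bags: B1 = {0, 2, 4, 5}  B2 = {2, 4, 5, 7}  B3 = {0, 4, 5, 6}  B4 = {0, 1, 4, 5}  B5 = {2, 3, 4, 7}  B6 = {0, 4, 6, 8}
Tree: B1–B2, B1–B3, B1–B4, B2–B5, B3–B6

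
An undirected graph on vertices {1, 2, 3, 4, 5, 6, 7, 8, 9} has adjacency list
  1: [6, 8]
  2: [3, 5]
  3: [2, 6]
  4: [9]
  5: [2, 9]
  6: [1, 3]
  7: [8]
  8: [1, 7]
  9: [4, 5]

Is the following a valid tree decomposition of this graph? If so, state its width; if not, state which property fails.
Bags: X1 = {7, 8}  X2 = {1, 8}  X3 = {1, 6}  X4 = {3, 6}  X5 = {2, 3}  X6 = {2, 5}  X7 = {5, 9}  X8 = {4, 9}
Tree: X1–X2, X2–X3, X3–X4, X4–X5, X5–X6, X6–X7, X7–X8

Yes; width 1.

Vertex coverage: the bags together contain {1, 2, 3, 4, 5, 6, 7, 8, 9}, the full vertex set. Edge coverage: each edge of G has both endpoints in at least one bag. Running intersection: for every vertex, the bags containing it form a connected subtree. All three properties hold, so this is a valid tree decomposition of width max|bag| − 1 = 1, and hence tw(G) ≤ 1.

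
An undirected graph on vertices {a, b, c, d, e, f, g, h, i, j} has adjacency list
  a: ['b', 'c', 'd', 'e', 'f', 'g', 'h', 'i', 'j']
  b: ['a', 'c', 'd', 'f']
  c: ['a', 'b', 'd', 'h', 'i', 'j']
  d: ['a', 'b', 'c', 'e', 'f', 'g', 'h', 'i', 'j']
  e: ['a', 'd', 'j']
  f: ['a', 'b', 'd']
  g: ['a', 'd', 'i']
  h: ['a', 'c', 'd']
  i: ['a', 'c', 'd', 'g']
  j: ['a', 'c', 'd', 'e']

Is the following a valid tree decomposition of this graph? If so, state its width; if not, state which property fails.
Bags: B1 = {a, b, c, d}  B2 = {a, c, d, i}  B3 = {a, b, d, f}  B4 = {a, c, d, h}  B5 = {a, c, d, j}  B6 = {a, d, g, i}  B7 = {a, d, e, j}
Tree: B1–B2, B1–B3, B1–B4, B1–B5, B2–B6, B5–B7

Yes; width 3.

Vertex coverage: the bags together contain {a, b, c, d, e, f, g, h, i, j}, the full vertex set. Edge coverage: each edge of G has both endpoints in at least one bag. Running intersection: for every vertex, the bags containing it form a connected subtree. All three properties hold, so this is a valid tree decomposition of width max|bag| − 1 = 3, and hence tw(G) ≤ 3.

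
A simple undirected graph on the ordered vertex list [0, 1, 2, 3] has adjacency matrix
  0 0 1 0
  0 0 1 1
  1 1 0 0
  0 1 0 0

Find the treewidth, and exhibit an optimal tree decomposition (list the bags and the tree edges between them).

Treewidth 1.
One such decomposition:
Bags: B1 = {1, 2}  B2 = {0, 2}  B3 = {1, 3}
Tree: B1–B2, B1–B3

The largest bag has 2 vertices, giving width 1; this decomposition certifies tw(G) ≤ 1. Any graph with an edge has treewidth ≥ 1, and G has the edge 1–2. Hence tw(G) = 1 exactly.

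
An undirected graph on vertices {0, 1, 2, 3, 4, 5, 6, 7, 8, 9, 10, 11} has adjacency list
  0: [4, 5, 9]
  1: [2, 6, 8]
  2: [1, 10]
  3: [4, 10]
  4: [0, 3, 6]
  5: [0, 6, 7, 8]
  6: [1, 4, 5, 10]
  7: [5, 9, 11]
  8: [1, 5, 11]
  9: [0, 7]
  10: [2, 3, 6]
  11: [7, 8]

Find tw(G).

3

A width-3 tree decomposition is:
Bags: B1 = {0, 7, 9, 11}  B2 = {0, 5, 7, 11}  B3 = {0, 5, 8, 11}  B4 = {0, 4, 5, 8}  B5 = {4, 5, 6, 8}  B6 = {1, 4, 6, 8}  B7 = {1, 3, 4, 6}  B8 = {1, 3, 6, 10}  B9 = {1, 2, 3, 10}
Tree: B1–B2, B2–B3, B3–B4, B4–B5, B5–B6, B6–B7, B7–B8, B8–B9
The largest bag has 4 vertices, giving width 3; this decomposition certifies tw(G) ≤ 3. For the lower bound: the 4 vertex sets {7,9,11}, {0}, {5}, {1,4,6,8} are disjoint, each induces a connected subgraph, and every pair is joined by at least one edge of G. Contracting each set to a single vertex therefore yields K_{4} as a minor, and since treewidth is minor-monotone, tw(G) ≥ tw(K_{4}) = 3. The upper and lower bounds meet at 3, so that is the treewidth.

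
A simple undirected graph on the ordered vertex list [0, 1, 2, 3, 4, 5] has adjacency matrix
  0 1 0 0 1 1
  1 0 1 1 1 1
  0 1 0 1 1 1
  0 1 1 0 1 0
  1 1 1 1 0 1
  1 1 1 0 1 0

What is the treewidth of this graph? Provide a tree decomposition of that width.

Every bag has size at most 4, so the width is 4 − 1 = 3 and tw(G) ≤ 3. On the other hand G contains the 4-clique {0, 1, 4, 5}. A clique must lie in a single bag of any decomposition, so no decomposition can have width below 3. Hence tw(G) = 3 exactly.

Treewidth 3.
One such decomposition:
Bags: B1 = {1, 2, 3, 4}  B2 = {1, 2, 4, 5}  B3 = {0, 1, 4, 5}
Tree: B1–B2, B2–B3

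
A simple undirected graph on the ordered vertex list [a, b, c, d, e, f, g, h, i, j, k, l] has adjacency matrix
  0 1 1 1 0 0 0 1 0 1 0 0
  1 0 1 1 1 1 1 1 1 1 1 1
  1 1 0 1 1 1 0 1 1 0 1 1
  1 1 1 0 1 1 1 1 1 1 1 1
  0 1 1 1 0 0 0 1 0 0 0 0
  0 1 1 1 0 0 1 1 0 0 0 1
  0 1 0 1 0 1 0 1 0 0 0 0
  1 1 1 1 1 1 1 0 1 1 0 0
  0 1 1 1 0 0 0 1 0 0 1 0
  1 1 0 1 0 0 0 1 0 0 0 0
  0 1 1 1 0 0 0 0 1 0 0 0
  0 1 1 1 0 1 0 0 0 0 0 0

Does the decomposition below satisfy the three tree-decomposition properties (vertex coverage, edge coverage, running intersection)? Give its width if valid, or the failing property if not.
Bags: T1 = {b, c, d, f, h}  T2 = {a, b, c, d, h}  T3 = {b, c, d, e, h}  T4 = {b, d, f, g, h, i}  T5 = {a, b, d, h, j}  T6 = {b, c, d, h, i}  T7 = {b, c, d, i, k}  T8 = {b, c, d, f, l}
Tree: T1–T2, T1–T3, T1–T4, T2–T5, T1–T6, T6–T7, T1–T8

A tree decomposition must satisfy three properties: every vertex lies in some bag; for every edge, both endpoints lie together in some bag; and for every vertex, the bags containing it form a connected subtree. Here bags containing vertex i are not connected in the tree, so the decomposition is invalid.

No — bags containing vertex i are not connected in the tree.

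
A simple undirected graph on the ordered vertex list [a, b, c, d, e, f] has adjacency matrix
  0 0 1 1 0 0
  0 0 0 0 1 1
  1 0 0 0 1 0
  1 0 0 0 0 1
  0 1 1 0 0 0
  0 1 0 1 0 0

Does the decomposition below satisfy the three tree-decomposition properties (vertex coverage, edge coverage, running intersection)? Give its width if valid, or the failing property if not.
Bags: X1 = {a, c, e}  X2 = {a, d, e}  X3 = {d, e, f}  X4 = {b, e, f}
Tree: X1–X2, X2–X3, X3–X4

Vertex coverage: the bags together contain {a, b, c, d, e, f}, the full vertex set. Edge coverage: each edge of G has both endpoints in at least one bag. Running intersection: for every vertex, the bags containing it form a connected subtree. All three properties hold, so this is a valid tree decomposition of width max|bag| − 1 = 2, and hence tw(G) ≤ 2.

Yes; width 2.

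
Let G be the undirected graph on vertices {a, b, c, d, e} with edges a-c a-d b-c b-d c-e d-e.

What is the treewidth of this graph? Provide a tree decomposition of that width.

The largest bag has 3 vertices, giving width 2; this decomposition certifies tw(G) ≤ 2. Since a–c–b–d–a is a cycle in G, G is not acyclic. Forests are exactly the graphs of treewidth ≤ 1, so tw(G) ≥ 2. Therefore the treewidth is 2.

Treewidth 2.
One such decomposition:
Bags: B1 = {a, c, d}  B2 = {b, c, d}  B3 = {c, d, e}
Tree: B1–B2, B2–B3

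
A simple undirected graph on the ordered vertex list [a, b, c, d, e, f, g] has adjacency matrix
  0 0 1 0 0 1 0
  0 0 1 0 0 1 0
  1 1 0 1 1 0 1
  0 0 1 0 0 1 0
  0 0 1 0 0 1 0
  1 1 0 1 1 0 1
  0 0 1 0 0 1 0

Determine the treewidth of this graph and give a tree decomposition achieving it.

The largest bag has 3 vertices, giving width 2; this decomposition certifies tw(G) ≤ 2. Since c–g–f–a–c is a cycle in G, G is not acyclic. Forests are exactly the graphs of treewidth ≤ 1, so tw(G) ≥ 2. Therefore the treewidth is 2.

Treewidth 2.
One optimal decomposition is:
Bags: B1 = {c, f, g}  B2 = {a, c, f}  B3 = {c, e, f}  B4 = {c, d, f}  B5 = {b, c, f}
Tree: B1–B2, B2–B3, B3–B4, B4–B5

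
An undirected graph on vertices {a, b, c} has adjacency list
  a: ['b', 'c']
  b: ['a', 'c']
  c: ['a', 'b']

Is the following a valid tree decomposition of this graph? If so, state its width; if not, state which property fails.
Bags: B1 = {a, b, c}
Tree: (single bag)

Vertex coverage: the bags together contain {a, b, c}, the full vertex set. Edge coverage: each edge of G has both endpoints in at least one bag. Running intersection: for every vertex, the bags containing it form a connected subtree. All three properties hold, so this is a valid tree decomposition of width max|bag| − 1 = 2, and hence tw(G) ≤ 2.

Yes; width 2.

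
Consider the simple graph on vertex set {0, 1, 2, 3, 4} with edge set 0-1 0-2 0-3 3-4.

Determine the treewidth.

A width-1 tree decomposition is:
Bags: B1 = {0, 1}  B2 = {0, 2}  B3 = {0, 3}  B4 = {3, 4}
Tree: B1–B2, B2–B3, B3–B4
The largest bag has 2 vertices, giving width 1; this decomposition certifies tw(G) ≤ 1. Any graph with an edge has treewidth ≥ 1, and G has the edge 0–1. Therefore the treewidth is 1.

1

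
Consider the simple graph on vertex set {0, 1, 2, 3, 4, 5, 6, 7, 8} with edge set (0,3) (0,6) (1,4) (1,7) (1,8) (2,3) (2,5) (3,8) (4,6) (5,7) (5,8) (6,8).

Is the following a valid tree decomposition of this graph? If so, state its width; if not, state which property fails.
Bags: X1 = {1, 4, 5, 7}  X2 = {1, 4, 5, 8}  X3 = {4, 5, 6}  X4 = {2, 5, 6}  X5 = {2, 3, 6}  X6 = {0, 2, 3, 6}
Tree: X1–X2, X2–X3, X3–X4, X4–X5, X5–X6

A tree decomposition must satisfy three properties: every vertex lies in some bag; for every edge, both endpoints lie together in some bag; and for every vertex, the bags containing it form a connected subtree. Here edge (8,6) lies in no bag, so the decomposition is invalid.

No — edge (8,6) lies in no bag.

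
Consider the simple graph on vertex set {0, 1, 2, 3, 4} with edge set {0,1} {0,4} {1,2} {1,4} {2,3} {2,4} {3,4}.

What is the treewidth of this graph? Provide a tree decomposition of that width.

Each bag holds 3 vertices, so the decomposition has width 2, which upper-bounds the treewidth. Conversely, {0, 1, 4} is a clique of size 3, and the vertices of any clique must share a bag in every tree decomposition; so some bag has ≥ 3 vertices and tw(G) ≥ 2. The upper and lower bounds meet at 2, so that is the treewidth.

Treewidth 2.
One such decomposition:
Bags: B1 = {0, 1, 4}  B2 = {1, 2, 4}  B3 = {2, 3, 4}
Tree: B1–B2, B2–B3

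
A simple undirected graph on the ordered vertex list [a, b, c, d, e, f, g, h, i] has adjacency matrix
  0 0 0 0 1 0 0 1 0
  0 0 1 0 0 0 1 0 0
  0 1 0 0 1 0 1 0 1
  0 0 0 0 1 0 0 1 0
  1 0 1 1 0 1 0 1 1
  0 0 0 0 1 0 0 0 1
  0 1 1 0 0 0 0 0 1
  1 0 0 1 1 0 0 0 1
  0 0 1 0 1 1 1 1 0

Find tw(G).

A width-2 tree decomposition is:
Bags: B1 = {c, e, i}  B2 = {e, f, i}  B3 = {c, g, i}  B4 = {b, c, g}  B5 = {e, h, i}  B6 = {d, e, h}  B7 = {a, e, h}
Tree: B1–B2, B1–B3, B3–B4, B1–B5, B5–B6, B6–B7
Every bag has size at most 3, so the width is 3 − 1 = 2 and tw(G) ≤ 2. Conversely, {b, c, g} is a clique of size 3, and the vertices of any clique must share a bag in every tree decomposition; so some bag has ≥ 3 vertices and tw(G) ≥ 2. Combining the bounds, tw(G) = 2.

2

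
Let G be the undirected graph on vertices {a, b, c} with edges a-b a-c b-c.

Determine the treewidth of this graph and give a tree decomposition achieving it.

Treewidth 2.
One such decomposition:
Bags: B1 = {a, b, c}
Tree: (single bag)

A single bag containing all 3 vertices is trivially a valid decomposition of width 2. For the lower bound, the 3 vertices {a, b, c} are pairwise adjacent, and any tree decomposition puts a clique entirely inside one bag — forcing width ≥ 2. The upper and lower bounds meet at 2, so that is the treewidth.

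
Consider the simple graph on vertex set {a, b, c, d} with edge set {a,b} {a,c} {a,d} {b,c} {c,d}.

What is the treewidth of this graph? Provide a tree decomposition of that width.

Treewidth 2.
One such decomposition:
Bags: B1 = {a, b, c}  B2 = {a, c, d}
Tree: B1–B2

Each bag holds 3 vertices, so the decomposition has width 2, which upper-bounds the treewidth. On the other hand G contains the 3-clique {a, c, d}. A clique must lie in a single bag of any decomposition, so no decomposition can have width below 2. The upper and lower bounds meet at 2, so that is the treewidth.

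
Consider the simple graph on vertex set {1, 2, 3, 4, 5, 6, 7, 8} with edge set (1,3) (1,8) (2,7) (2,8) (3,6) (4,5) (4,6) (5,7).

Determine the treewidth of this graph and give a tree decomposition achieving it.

Treewidth 2.
One such decomposition:
Bags: B1 = {1, 3, 8}  B2 = {2, 3, 8}  B3 = {2, 3, 7}  B4 = {3, 5, 7}  B5 = {3, 4, 5}  B6 = {3, 4, 6}
Tree: B1–B2, B2–B3, B3–B4, B4–B5, B5–B6

Every bag has size at most 3, so the width is 3 − 1 = 2 and tw(G) ≤ 2. Since 3–1–8–2–7–5–4–6–3 is a cycle in G, G is not acyclic. Forests are exactly the graphs of treewidth ≤ 1, so tw(G) ≥ 2. The upper and lower bounds meet at 2, so that is the treewidth.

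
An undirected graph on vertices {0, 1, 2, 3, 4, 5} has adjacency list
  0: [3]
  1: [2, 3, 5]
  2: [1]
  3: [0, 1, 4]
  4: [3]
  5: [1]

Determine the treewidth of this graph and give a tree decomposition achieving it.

Each bag holds 2 vertices, so the decomposition has width 1, which upper-bounds the treewidth. Since G has at least one edge (e.g. 1–3), it is not an edgeless graph, so tw(G) ≥ 1. Therefore the treewidth is 1.

Treewidth 1.
One optimal decomposition is:
Bags: B1 = {1, 3}  B2 = {0, 3}  B3 = {1, 5}  B4 = {1, 2}  B5 = {3, 4}
Tree: B1–B2, B1–B3, B3–B4, B1–B5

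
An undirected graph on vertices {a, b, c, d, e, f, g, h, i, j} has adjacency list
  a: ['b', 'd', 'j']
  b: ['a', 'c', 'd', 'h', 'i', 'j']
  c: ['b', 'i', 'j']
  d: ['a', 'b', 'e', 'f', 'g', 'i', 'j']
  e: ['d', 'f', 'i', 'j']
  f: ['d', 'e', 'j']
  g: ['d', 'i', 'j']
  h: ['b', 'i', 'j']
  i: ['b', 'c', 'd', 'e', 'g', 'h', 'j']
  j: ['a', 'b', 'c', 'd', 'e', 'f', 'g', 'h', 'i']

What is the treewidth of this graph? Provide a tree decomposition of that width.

Treewidth 3.
One optimal decomposition is:
Bags: B1 = {d, e, i, j}  B2 = {b, d, i, j}  B3 = {d, g, i, j}  B4 = {d, e, f, j}  B5 = {b, c, i, j}  B6 = {b, h, i, j}  B7 = {a, b, d, j}
Tree: B1–B2, B1–B3, B1–B4, B2–B5, B5–B6, B2–B7

The largest bag has 4 vertices, giving width 3; this decomposition certifies tw(G) ≤ 3. Conversely, {a, b, d, j} is a clique of size 4, and the vertices of any clique must share a bag in every tree decomposition; so some bag has ≥ 4 vertices and tw(G) ≥ 3. Combining the bounds, tw(G) = 3.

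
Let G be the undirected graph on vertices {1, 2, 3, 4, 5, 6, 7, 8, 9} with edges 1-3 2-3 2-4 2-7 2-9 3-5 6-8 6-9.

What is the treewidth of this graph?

A width-1 tree decomposition is:
Bags: B1 = {6, 9}  B2 = {6, 8}  B3 = {2, 9}  B4 = {2, 3}  B5 = {3, 5}  B6 = {1, 3}  B7 = {2, 4}  B8 = {2, 7}
Tree: B1–B2, B1–B3, B3–B4, B4–B5, B5–B6, B3–B7, B7–B8
The largest bag has 2 vertices, giving width 1; this decomposition certifies tw(G) ≤ 1. Any graph with an edge has treewidth ≥ 1, and G has the edge 6–9. Therefore the treewidth is 1.

1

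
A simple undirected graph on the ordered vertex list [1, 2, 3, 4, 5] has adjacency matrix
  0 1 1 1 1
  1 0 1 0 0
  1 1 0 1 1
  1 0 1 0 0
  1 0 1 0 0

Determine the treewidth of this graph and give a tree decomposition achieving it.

Every bag has size at most 3, so the width is 3 − 1 = 2 and tw(G) ≤ 2. Conversely, {1, 2, 3} is a clique of size 3, and the vertices of any clique must share a bag in every tree decomposition; so some bag has ≥ 3 vertices and tw(G) ≥ 2. The upper and lower bounds meet at 2, so that is the treewidth.

Treewidth 2.
One such decomposition:
Bags: B1 = {1, 3, 5}  B2 = {1, 2, 3}  B3 = {1, 3, 4}
Tree: B1–B2, B1–B3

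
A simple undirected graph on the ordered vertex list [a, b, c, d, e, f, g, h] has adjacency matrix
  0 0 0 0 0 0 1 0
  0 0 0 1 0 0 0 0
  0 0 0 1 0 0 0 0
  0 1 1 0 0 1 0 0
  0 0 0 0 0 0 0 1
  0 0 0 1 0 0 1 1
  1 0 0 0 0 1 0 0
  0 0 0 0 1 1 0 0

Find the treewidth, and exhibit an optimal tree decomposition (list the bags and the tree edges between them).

Every bag has size at most 2, so the width is 2 − 1 = 1 and tw(G) ≤ 1. G has an edge, so its treewidth is at least 1. Combining the bounds, tw(G) = 1.

Treewidth 1.
One optimal decomposition is:
Bags: B1 = {d, f}  B2 = {b, d}  B3 = {f, g}  B4 = {f, h}  B5 = {e, h}  B6 = {a, g}  B7 = {c, d}
Tree: B1–B2, B1–B3, B3–B4, B4–B5, B3–B6, B1–B7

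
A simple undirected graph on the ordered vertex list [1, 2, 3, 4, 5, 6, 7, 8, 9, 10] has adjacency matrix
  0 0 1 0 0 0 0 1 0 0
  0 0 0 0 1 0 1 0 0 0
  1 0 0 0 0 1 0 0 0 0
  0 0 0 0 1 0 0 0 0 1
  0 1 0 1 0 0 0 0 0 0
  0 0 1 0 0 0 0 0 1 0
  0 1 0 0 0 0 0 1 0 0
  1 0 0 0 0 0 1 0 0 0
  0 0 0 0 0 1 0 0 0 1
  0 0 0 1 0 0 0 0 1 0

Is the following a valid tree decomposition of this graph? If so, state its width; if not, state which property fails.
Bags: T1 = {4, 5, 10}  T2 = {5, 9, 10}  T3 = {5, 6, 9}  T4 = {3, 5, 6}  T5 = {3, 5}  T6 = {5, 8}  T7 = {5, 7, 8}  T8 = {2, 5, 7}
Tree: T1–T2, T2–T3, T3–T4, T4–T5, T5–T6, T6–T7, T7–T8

A tree decomposition must satisfy three properties: every vertex lies in some bag; for every edge, both endpoints lie together in some bag; and for every vertex, the bags containing it form a connected subtree. Here vertex 1 appears in no bag, so the decomposition is invalid.

No — vertex 1 appears in no bag.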